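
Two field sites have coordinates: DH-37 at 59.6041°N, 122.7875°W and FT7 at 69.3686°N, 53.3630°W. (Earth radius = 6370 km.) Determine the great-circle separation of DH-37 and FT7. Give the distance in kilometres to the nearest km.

Δφ = 9.7645°,  Δλ = 69.4245°
a = sin²(Δφ/2) + cos φ₁ cos φ₂ sin²(Δλ/2) = 0.065056
c = 2·arcsin(√a) = 0.515823 rad = 29.5545°
d = R·c = 6370 × 0.515823 = 3285.8 km

3286 km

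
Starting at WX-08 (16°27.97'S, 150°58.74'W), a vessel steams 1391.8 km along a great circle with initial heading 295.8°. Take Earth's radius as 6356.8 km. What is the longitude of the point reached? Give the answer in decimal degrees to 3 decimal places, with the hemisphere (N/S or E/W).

162.459°W

WX-08: φ = -16.46617°, λ = -150.97900°
δ = d/R = 1391.8/6356.8 = 0.218947 rad
φ₂ = arcsin(sin φ₁ cos δ + cos φ₁ sin δ cos θ)
   = arcsin(-0.28345·0.97613 + 0.95899·0.21720·0.43523) = -10.72098°
λ₂ = λ₁ + atan2(sin θ sin δ cos φ₁, cos δ − sin φ₁ sin φ₂) = -162.45893°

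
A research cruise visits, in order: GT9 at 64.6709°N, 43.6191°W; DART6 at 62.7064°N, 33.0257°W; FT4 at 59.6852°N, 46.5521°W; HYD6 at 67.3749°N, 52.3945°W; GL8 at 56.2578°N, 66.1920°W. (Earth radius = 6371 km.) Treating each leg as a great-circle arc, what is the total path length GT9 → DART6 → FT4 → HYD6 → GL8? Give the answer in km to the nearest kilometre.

3689 km

GT9→DART6: c = 0.088700 rad, d = 565.11 km
DART6→FT4: c = 0.125061 rad, d = 796.76 km
FT4→HYD6: c = 0.141549 rad, d = 901.81 km
HYD6→GL8: c = 0.223763 rad, d = 1425.60 km
Total = 565.11 + 796.76 + 901.81 + 1425.60 = 3689.27 km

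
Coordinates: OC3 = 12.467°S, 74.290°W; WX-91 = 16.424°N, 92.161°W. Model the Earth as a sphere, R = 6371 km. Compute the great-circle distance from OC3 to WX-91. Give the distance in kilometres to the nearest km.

3766 km

Δφ = 28.8910°,  Δλ = -17.8710°
a = sin²(Δφ/2) + cos φ₁ cos φ₂ sin²(Δλ/2) = 0.084825
c = 2·arcsin(√a) = 0.591060 rad = 33.8653°
d = R·c = 6371 × 0.591060 = 3765.6 km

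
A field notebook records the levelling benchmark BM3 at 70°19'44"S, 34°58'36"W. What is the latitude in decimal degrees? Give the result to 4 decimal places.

70.3289°S

70° + 19′/60 + 44″/3600 = 70 + 0.31667 + 0.01222 = 70.3289°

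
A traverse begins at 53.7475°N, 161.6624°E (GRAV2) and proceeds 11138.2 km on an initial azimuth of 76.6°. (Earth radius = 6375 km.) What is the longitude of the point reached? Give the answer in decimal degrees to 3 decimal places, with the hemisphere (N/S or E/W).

91.614°W

δ = d/R = 11138.2/6375 = 1.747169 rad
φ₂ = arcsin(sin φ₁ cos δ + cos φ₁ sin δ cos θ)
   = arcsin(0.80642·-0.17546 + 0.59134·0.98449·0.23175) = -0.37682°
λ₂ = λ₁ + atan2(sin θ sin δ cos φ₁, cos δ − sin φ₁ sin φ₂) = -91.61431°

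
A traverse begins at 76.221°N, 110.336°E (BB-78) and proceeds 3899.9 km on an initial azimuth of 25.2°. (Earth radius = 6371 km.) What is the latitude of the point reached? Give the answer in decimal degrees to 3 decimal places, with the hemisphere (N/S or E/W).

δ = d/R = 3899.9/6371 = 0.612133 rad
φ₂ = arcsin(sin φ₁ cos δ + cos φ₁ sin δ cos θ)
   = arcsin(0.97122·0.81842 + 0.23818·0.57461·0.90483) = 66.73765°
λ₂ = λ₁ + atan2(sin θ sin δ cos φ₁, cos δ − sin φ₁ sin φ₂) = -107.94225°

66.738°N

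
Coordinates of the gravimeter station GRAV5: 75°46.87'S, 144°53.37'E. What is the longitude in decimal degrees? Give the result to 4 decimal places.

144.8895°E

144° + 53.37′/60 = 144 + 0.88950 = 144.8895°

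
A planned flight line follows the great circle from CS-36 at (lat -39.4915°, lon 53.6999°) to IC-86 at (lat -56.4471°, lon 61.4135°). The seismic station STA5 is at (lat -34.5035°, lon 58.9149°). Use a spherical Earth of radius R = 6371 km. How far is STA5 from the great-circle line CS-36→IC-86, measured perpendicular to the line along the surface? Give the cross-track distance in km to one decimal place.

δ₁₃ = central angle CS-36→STA5 = 0.113371 rad  (haversine)
θ₁₃ = bearing CS-36→STA5 = 41.462°,  θ₁₂ = bearing CS-36→IC-86 = 165.876°
dₓₜ = R·arcsin(sin δ₁₃ · sin(θ₁₃ − θ₁₂)) = 6371·arcsin(0.11313·sin(-124.414°)) = -595.460 km
|dₓₜ| = 595.460 km

595.5 km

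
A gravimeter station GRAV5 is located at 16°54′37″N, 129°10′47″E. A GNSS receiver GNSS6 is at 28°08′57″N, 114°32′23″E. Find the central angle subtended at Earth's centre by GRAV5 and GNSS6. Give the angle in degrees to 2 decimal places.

GRAV5: φ = +16.91028°, λ = +129.17972°
GNSS6: φ = +28.14917°, λ = +114.53972°
Δφ = 11.2389°,  Δλ = -14.6400°
a = sin²(Δφ/2) + cos φ₁ cos φ₂ sin²(Δλ/2) = 0.023283
c = 2·arcsin(√a) = 0.306372 rad = 17.5538°

17.55°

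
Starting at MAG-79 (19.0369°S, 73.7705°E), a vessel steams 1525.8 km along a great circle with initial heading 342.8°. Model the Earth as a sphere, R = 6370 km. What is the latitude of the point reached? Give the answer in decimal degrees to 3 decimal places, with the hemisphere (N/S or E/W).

δ = d/R = 1525.8/6370 = 0.239529 rad
φ₂ = arcsin(sin φ₁ cos δ + cos φ₁ sin δ cos θ)
   = arcsin(-0.32618·0.97145 + 0.94531·0.23725·0.95528) = -5.89032°
λ₂ = λ₁ + atan2(sin θ sin δ cos φ₁, cos δ − sin φ₁ sin φ₂) = 69.72620°

5.890°S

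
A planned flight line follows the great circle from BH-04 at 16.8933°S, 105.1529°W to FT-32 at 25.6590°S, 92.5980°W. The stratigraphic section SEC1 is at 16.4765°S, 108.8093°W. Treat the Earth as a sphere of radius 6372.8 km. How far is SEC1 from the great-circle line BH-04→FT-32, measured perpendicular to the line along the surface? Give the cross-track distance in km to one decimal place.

212.1 km

δ₁₃ = central angle BH-04→SEC1 = 0.061560 rad  (haversine)
θ₁₃ = bearing BH-04→SEC1 = 276.259°,  θ₁₂ = bearing BH-04→FT-32 = 128.998°
dₓₜ = R·arcsin(sin δ₁₃ · sin(θ₁₃ − θ₁₂)) = 6372.8·arcsin(0.06152·sin(147.261°)) = 212.071 km
|dₓₜ| = 212.071 km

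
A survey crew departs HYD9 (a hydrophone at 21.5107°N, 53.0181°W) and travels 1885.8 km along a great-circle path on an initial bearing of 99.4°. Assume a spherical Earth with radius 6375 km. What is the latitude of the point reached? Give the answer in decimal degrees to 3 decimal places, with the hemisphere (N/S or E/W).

17.846°N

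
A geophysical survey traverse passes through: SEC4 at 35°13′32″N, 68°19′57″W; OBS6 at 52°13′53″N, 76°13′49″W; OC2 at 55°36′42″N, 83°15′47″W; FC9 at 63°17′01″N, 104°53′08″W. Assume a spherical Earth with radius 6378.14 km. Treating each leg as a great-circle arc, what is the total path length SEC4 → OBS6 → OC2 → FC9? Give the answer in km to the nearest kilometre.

4069 km

SEC4: φ = +35.22556°, λ = -68.33250°
OBS6: φ = +52.23139°, λ = -76.23028°
OC2: φ = +55.61167°, λ = -83.26306°
FC9: φ = +63.28361°, λ = -104.88556°
SEC4→OBS6: c = 0.312626 rad, d = 1993.97 km
OBS6→OC2: c = 0.093227 rad, d = 594.61 km
OC2→FC9: c = 0.232120 rad, d = 1480.49 km
Total = 1993.97 + 594.61 + 1480.49 = 4069.08 km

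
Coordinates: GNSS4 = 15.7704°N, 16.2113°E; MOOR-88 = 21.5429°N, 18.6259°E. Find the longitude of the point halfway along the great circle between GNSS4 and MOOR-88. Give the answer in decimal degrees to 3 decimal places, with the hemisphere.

17.398°E

Bx = cos φ₂ cos Δλ = 0.929317,  By = cos φ₂ sin Δλ = 0.039187
φₘ = atan2(sin φ₁ + sin φ₂, √((cos φ₁ + Bx)² + By²)) = 18.66050°
λₘ = λ₁ + atan2(By, cos φ₁ + Bx) = 17.39805°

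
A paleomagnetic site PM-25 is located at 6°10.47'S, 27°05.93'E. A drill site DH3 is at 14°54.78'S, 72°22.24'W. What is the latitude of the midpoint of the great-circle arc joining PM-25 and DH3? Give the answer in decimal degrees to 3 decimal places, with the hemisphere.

16.063°S

PM-25: φ = -6.17450°, λ = +27.09883°
DH3: φ = -14.91300°, λ = -72.37067°
Bx = cos φ₂ cos Δλ = -0.158981,  By = cos φ₂ sin Δλ = -0.953150
φₘ = atan2(sin φ₁ + sin φ₂, √((cos φ₁ + Bx)² + By²)) = -16.06317°
λₘ = λ₁ + atan2(By, cos φ₁ + Bx) = -21.67402°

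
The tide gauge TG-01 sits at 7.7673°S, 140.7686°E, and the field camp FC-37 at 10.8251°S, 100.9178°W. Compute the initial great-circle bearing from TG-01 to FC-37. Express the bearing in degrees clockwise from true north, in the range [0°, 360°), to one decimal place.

Δλ = 118.3136°
y = sin Δλ · cos φ₂ = 0.864699
x = cos φ₁ sin φ₂ − sin φ₁ cos φ₂ cos Δλ = -0.249049
θ = atan2(y, x) = 106.0674° → 106.0674° (mod 360°)

106.1°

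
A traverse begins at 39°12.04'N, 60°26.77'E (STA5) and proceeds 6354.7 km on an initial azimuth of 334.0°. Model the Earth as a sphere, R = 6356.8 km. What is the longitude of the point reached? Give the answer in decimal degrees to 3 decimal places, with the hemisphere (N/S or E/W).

38.643°W

STA5: φ = +39.20067°, λ = +60.44617°
δ = d/R = 6354.7/6356.8 = 0.999670 rad
φ₂ = arcsin(sin φ₁ cos δ + cos φ₁ sin δ cos θ)
   = arcsin(0.63204·0.54058 + 0.77494·0.84129·0.89879) = 68.06912°
λ₂ = λ₁ + atan2(sin θ sin δ cos φ₁, cos δ − sin φ₁ sin φ₂) = -38.64282°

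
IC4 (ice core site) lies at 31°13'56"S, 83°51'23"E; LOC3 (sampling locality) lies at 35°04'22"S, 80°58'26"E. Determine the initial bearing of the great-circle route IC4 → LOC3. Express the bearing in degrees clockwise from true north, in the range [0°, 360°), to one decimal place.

IC4: φ = -31.23222°, λ = +83.85639°
LOC3: φ = -35.07278°, λ = +80.97389°
Δλ = -2.8825°
y = sin Δλ · cos φ₂ = -0.041157
x = cos φ₁ sin φ₂ − sin φ₁ cos φ₂ cos Δλ = -0.067517
θ = atan2(y, x) = -148.6345° → 211.3655° (mod 360°)

211.4°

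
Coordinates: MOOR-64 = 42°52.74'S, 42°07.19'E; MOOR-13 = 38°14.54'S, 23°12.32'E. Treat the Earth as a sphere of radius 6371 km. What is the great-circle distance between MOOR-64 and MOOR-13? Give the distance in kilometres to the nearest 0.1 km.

1674.7 km

MOOR-64: φ = -42.87900°, λ = +42.11983°
MOOR-13: φ = -38.24233°, λ = +23.20533°
Δφ = 4.6367°,  Δλ = -18.9145°
a = sin²(Δφ/2) + cos φ₁ cos φ₂ sin²(Δλ/2) = 0.017175
c = 2·arcsin(√a) = 0.262861 rad = 15.0609°
d = R·c = 6371 × 0.262861 = 1674.7 km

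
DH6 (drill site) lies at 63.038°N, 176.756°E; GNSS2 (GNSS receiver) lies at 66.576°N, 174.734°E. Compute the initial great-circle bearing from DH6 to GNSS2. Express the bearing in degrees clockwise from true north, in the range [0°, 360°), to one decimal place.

Δλ = -2.0220°
y = sin Δλ · cos φ₂ = -0.014026
x = cos φ₁ sin φ₂ − sin φ₁ cos φ₂ cos Δλ = 0.061931
θ = atan2(y, x) = -12.7611° → 347.2389° (mod 360°)

347.2°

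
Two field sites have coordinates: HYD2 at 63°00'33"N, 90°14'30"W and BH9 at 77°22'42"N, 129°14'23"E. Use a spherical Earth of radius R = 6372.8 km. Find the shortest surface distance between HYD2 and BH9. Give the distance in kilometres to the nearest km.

4175 km

HYD2: φ = +63.00917°, λ = -90.24167°
BH9: φ = +77.37833°, λ = +129.23972°
Δφ = 14.3692°,  Δλ = -140.5186°
a = sin²(Δφ/2) + cos φ₁ cos φ₂ sin²(Δλ/2) = 0.103499
c = 2·arcsin(√a) = 0.655075 rad = 37.5331°
d = R·c = 6372.8 × 0.655075 = 4174.7 km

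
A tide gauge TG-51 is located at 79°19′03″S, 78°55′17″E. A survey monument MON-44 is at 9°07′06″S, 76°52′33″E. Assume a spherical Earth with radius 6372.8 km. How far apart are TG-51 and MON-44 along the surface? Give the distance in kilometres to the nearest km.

7809 km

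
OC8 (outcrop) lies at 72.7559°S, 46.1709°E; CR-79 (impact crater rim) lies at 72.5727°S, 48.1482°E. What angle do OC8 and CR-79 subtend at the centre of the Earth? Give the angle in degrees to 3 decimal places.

Δφ = 0.1832°,  Δλ = 1.9773°
a = sin²(Δφ/2) + cos φ₁ cos φ₂ sin²(Δλ/2) = 0.000029
c = 2·arcsin(√a) = 0.010768 rad = 0.6170°

0.617°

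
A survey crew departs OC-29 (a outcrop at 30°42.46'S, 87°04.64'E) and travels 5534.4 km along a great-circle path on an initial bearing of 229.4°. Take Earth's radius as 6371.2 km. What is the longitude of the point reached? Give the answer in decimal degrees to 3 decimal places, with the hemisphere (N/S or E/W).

OC-29: φ = -30.70767°, λ = +87.07733°
δ = d/R = 5534.4/6371.2 = 0.868659 rad
φ₂ = arcsin(sin φ₁ cos δ + cos φ₁ sin δ cos θ)
   = arcsin(-0.51066·0.64585 + 0.85978·0.76346·-0.65077) = -49.19921°
λ₂ = λ₁ + atan2(sin θ sin δ cos φ₁, cos δ − sin φ₁ sin φ₂) = 24.56299°

24.563°E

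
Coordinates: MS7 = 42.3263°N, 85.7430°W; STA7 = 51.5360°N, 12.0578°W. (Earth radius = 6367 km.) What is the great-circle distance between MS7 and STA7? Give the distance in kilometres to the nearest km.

5442 km

Δφ = 9.2097°,  Δλ = 73.6852°
a = sin²(Δφ/2) + cos φ₁ cos φ₂ sin²(Δλ/2) = 0.171790
c = 2·arcsin(√a) = 0.854733 rad = 48.9726°
d = R·c = 6367 × 0.854733 = 5442.1 km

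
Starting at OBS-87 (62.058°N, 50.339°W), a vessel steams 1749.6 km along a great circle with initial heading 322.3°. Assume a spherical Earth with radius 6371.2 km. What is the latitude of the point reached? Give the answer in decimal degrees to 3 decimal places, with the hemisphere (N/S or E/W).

71.963°N

δ = d/R = 1749.6/6371.2 = 0.274611 rad
φ₂ = arcsin(sin φ₁ cos δ + cos φ₁ sin δ cos θ)
   = arcsin(0.88342·0.96253 + 0.46858·0.27117·0.79122) = 71.96328°
λ₂ = λ₁ + atan2(sin θ sin δ cos φ₁, cos δ − sin φ₁ sin φ₂) = -82.72214°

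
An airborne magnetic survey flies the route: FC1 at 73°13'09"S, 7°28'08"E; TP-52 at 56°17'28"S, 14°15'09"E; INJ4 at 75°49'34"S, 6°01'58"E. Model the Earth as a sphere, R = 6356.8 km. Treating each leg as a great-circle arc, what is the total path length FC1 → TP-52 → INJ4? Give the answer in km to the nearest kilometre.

4096 km

FC1: φ = -73.21917°, λ = +7.46889°
TP-52: φ = -56.29111°, λ = +14.25250°
INJ4: φ = -75.82611°, λ = +6.03278°
FC1→TP-52: c = 0.299279 rad, d = 1902.45 km
TP-52→INJ4: c = 0.345101 rad, d = 2193.74 km
Total = 1902.45 + 2193.74 = 4096.19 km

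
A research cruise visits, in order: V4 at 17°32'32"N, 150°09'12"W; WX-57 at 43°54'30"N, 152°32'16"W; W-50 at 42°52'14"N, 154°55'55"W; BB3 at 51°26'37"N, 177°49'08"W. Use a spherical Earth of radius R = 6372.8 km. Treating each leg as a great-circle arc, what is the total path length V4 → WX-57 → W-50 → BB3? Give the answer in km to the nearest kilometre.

5131 km

V4: φ = +17.54222°, λ = -150.15333°
WX-57: φ = +43.90833°, λ = -152.53778°
W-50: φ = +42.87056°, λ = -154.93194°
BB3: φ = +51.44361°, λ = -177.81889°
V4→WX-57: c = 0.461513 rad, d = 2941.13 km
WX-57→W-50: c = 0.035355 rad, d = 225.31 km
W-50→BB3: c = 0.308255 rad, d = 1964.45 km
Total = 2941.13 + 225.31 + 1964.45 = 5130.89 km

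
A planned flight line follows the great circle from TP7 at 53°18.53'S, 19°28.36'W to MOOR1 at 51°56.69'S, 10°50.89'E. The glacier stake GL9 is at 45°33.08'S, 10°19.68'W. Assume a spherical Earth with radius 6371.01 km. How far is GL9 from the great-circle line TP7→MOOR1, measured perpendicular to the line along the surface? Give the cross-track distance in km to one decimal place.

TP7: φ = -53.30883°, λ = -19.47267°
MOOR1: φ = -51.94483°, λ = +10.84817°
GL9: φ = -45.55133°, λ = -10.32800°
δ₁₃ = central angle TP7→GL9 = 0.170322 rad  (haversine)
θ₁₃ = bearing TP7→GL9 = 41.041°,  θ₁₂ = bearing TP7→MOOR1 = 98.013°
dₓₜ = R·arcsin(sin δ₁₃ · sin(θ₁₃ − θ₁₂)) = 6371.01·arcsin(0.16950·sin(-56.972°)) = -908.458 km
|dₓₜ| = 908.458 km

908.5 km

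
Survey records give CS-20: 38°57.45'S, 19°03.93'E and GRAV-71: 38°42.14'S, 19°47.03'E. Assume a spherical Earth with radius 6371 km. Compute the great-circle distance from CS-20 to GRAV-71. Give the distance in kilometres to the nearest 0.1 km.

CS-20: φ = -38.95750°, λ = +19.06550°
GRAV-71: φ = -38.70233°, λ = +19.78383°
Δφ = 0.2552°,  Δλ = 0.7183°
a = sin²(Δφ/2) + cos φ₁ cos φ₂ sin²(Δλ/2) = 0.000029
c = 2·arcsin(√a) = 0.010734 rad = 0.6150°
d = R·c = 6371 × 0.010734 = 68.4 km

68.4 km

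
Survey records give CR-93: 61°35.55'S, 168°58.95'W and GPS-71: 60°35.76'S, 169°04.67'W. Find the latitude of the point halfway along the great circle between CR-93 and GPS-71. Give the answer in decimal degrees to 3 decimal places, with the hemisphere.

CR-93: φ = -61.59250°, λ = -168.98250°
GPS-71: φ = -60.59600°, λ = -169.07783°
Bx = cos φ₂ cos Δλ = 0.490964,  By = cos φ₂ sin Δλ = -0.000817
φₘ = atan2(sin φ₁ + sin φ₂, √((cos φ₁ + Bx)² + By²)) = -61.09426°
λₘ = λ₁ + atan2(By, cos φ₁ + Bx) = -169.03092°

61.094°S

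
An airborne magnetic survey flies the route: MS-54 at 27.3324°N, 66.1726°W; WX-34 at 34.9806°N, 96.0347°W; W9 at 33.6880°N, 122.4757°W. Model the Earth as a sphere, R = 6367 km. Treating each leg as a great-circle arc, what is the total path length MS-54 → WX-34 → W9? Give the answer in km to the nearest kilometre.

5375 km

MS-54→WX-34: c = 0.463571 rad, d = 2951.55 km
WX-34→W9: c = 0.380633 rad, d = 2423.49 km
Total = 2951.55 + 2423.49 = 5375.05 km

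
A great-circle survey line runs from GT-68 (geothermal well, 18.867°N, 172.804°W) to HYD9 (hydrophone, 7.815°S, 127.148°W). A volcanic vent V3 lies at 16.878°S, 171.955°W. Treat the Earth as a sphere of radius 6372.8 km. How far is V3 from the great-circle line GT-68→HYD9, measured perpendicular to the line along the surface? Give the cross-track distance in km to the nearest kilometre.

3460 km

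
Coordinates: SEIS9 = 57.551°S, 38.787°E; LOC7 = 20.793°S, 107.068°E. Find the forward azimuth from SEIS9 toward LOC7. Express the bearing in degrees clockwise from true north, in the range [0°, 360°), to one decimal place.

83.3°

Δλ = 68.2810°
y = sin Δλ · cos φ₂ = 0.868503
x = cos φ₁ sin φ₂ − sin φ₁ cos φ₂ cos Δλ = 0.101468
θ = atan2(y, x) = 83.3363° → 83.3363° (mod 360°)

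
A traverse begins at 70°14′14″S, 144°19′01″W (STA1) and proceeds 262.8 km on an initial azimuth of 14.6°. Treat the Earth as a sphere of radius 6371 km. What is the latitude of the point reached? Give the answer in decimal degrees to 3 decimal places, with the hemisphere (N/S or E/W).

67.942°S

STA1: φ = -70.23722°, λ = -144.31694°
δ = d/R = 262.8/6371 = 0.041249 rad
φ₂ = arcsin(sin φ₁ cos δ + cos φ₁ sin δ cos θ)
   = arcsin(-0.94110·0.99915 + 0.33813·0.04124·0.96771) = -67.94240°
λ₂ = λ₁ + atan2(sin θ sin δ cos φ₁, cos δ − sin φ₁ sin φ₂) = -142.73082°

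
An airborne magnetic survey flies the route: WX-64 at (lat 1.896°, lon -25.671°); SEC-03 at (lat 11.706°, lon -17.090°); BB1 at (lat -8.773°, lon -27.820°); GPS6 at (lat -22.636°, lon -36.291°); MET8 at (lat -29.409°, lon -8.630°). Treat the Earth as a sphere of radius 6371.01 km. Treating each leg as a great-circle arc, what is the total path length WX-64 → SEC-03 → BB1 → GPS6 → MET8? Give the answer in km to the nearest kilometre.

WX-64→SEC-03: c = 0.226658 rad, d = 1444.04 km
SEC-03→BB1: c = 0.403022 rad, d = 2567.66 km
BB1→GPS6: c = 0.280489 rad, d = 1787.00 km
GPS6→MET8: c = 0.448431 rad, d = 2856.96 km
Total = 1444.04 + 2567.66 + 1787.00 + 2856.96 = 8655.66 km

8656 km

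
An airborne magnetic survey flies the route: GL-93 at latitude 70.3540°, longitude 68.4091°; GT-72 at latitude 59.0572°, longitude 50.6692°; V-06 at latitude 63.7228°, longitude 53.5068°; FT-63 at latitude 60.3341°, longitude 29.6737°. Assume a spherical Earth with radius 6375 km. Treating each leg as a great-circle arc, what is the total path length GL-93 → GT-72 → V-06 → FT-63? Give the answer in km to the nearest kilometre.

3333 km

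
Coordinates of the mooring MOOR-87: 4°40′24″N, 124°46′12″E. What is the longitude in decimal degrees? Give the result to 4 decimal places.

124° + 46′/60 + 12″/3600 = 124 + 0.76667 + 0.00333 = 124.7700°

124.7700°E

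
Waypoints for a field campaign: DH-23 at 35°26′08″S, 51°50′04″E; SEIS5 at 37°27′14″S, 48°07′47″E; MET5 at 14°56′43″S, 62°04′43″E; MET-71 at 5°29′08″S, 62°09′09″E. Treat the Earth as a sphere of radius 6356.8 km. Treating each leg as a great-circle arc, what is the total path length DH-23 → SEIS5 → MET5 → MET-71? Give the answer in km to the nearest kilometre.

4298 km

DH-23: φ = -35.43556°, λ = +51.83444°
SEIS5: φ = -37.45389°, λ = +48.12972°
MET5: φ = -14.94528°, λ = +62.07861°
MET-71: φ = -5.48556°, λ = +62.15250°
DH-23→SEIS5: c = 0.062812 rad, d = 399.28 km
SEIS5→MET5: c = 0.448256 rad, d = 2849.47 km
MET5→MET-71: c = 0.165108 rad, d = 1049.56 km
Total = 399.28 + 2849.47 + 1049.56 = 4298.31 km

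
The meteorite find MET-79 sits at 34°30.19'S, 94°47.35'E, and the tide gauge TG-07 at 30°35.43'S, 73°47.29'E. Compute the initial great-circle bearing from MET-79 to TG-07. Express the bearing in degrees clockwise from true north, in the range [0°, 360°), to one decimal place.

MET-79: φ = -34.50317°, λ = +94.78917°
TG-07: φ = -30.59050°, λ = +73.78817°
Δλ = -21.0010°
y = sin Δλ · cos φ₂ = -0.308507
x = cos φ₁ sin φ₂ − sin φ₁ cos φ₂ cos Δλ = 0.035846
θ = atan2(y, x) = -83.3725° → 276.6275° (mod 360°)

276.6°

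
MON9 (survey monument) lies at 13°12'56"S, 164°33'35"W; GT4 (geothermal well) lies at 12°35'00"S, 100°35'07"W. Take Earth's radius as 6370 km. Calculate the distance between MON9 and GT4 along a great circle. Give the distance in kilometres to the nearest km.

6913 km

MON9: φ = -13.21556°, λ = -164.55972°
GT4: φ = -12.58333°, λ = -100.58528°
Δφ = 0.6322°,  Δλ = 63.9744°
a = sin²(Δφ/2) + cos φ₁ cos φ₂ sin²(Δλ/2) = 0.266651
c = 2·arcsin(√a) = 1.085243 rad = 62.1798°
d = R·c = 6370 × 1.085243 = 6913.0 km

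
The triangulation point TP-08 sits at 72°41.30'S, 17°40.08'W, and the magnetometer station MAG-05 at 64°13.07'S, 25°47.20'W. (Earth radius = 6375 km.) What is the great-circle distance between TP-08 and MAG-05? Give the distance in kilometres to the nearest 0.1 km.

997.0 km

TP-08: φ = -72.68833°, λ = -17.66800°
MAG-05: φ = -64.21783°, λ = -25.78667°
Δφ = 8.4705°,  Δλ = -8.1187°
a = sin²(Δφ/2) + cos φ₁ cos φ₂ sin²(Δλ/2) = 0.006103
c = 2·arcsin(√a) = 0.156398 rad = 8.9610°
d = R·c = 6375 × 0.156398 = 997.0 km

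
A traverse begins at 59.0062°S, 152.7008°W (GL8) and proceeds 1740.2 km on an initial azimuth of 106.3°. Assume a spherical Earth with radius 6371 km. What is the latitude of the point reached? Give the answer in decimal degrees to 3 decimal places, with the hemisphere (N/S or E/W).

δ = d/R = 1740.2/6371 = 0.273144 rad
φ₂ = arcsin(sin φ₁ cos δ + cos φ₁ sin δ cos θ)
   = arcsin(-0.85722·0.96293 + 0.51495·0.26976·-0.28067) = -59.81786°
λ₂ = λ₁ + atan2(sin θ sin δ cos φ₁, cos δ − sin φ₁ sin φ₂) = -121.70325°

59.818°S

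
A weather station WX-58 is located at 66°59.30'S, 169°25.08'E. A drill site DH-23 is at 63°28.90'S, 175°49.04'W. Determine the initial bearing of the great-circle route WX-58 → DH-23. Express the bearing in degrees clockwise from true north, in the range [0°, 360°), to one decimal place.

67.3°

WX-58: φ = -66.98833°, λ = +169.41800°
DH-23: φ = -63.48167°, λ = -175.81733°
Δλ = 14.7647°
y = sin Δλ · cos φ₂ = 0.113786
x = cos φ₁ sin φ₂ − sin φ₁ cos φ₂ cos Δλ = 0.047595
θ = atan2(y, x) = 67.3011° → 67.3011° (mod 360°)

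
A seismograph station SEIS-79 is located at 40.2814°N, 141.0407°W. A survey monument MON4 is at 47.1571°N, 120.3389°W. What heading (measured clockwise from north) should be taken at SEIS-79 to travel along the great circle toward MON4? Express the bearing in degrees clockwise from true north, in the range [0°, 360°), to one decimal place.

Δλ = 20.7018°
y = sin Δλ · cos φ₂ = 0.240380
x = cos φ₁ sin φ₂ − sin φ₁ cos φ₂ cos Δλ = 0.148102
θ = atan2(y, x) = 58.3620° → 58.3620° (mod 360°)

58.4°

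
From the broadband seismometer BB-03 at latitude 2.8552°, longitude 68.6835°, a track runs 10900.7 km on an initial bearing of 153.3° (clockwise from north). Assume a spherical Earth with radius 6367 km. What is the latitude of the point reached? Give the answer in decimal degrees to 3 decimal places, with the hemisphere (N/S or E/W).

δ = d/R = 10900.7/6367 = 1.712062 rad
φ₂ = arcsin(sin φ₁ cos δ + cos φ₁ sin δ cos θ)
   = arcsin(0.04981·-0.14080 + 0.99876·0.99004·-0.89337) = -62.92198°
λ₂ = λ₁ + atan2(sin θ sin δ cos φ₁, cos δ − sin φ₁ sin φ₂) = 170.93097°

62.922°S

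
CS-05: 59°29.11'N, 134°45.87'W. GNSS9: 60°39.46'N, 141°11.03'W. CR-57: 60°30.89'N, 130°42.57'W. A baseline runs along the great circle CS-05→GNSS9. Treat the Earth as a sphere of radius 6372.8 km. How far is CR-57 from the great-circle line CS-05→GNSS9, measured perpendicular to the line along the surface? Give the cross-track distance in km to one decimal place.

CS-05: φ = +59.48517°, λ = -134.76450°
GNSS9: φ = +60.65767°, λ = -141.18383°
CR-57: φ = +60.51483°, λ = -130.70950°
δ₁₃ = central angle CS-05→CR-57 = 0.039679 rad  (haversine)
θ₁₃ = bearing CS-05→CR-57 = 61.330°,  θ₁₂ = bearing CS-05→GNSS9 = 292.870°
dₓₜ = R·arcsin(sin δ₁₃ · sin(θ₁₃ − θ₁₂)) = 6372.8·arcsin(0.03967·sin(-231.540°)) = 197.986 km
|dₓₜ| = 197.986 km

198.0 km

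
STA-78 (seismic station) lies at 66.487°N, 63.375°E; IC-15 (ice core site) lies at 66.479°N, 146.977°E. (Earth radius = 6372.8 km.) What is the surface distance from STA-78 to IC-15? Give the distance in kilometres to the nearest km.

3431 km

Δφ = -0.0080°,  Δλ = 83.6020°
a = sin²(Δφ/2) + cos φ₁ cos φ₂ sin²(Δλ/2) = 0.070738
c = 2·arcsin(√a) = 0.538411 rad = 30.8487°
d = R·c = 6372.8 × 0.538411 = 3431.2 km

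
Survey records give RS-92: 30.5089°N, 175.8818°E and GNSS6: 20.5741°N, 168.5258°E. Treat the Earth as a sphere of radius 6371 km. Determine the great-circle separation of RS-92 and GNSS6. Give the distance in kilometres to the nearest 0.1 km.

1327.6 km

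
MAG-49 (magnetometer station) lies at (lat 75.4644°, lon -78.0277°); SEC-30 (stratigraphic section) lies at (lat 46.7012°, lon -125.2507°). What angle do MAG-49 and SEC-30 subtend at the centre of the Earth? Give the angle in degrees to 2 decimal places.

34.78°

Δφ = -28.7632°,  Δλ = -47.2230°
a = sin²(Δφ/2) + cos φ₁ cos φ₂ sin²(Δλ/2) = 0.089305
c = 2·arcsin(√a) = 0.606954 rad = 34.7759°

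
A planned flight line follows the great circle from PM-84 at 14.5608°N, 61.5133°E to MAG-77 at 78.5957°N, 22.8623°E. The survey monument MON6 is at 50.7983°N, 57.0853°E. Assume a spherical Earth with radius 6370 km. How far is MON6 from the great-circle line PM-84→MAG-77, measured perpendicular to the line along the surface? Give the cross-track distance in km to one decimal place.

198.8 km

δ₁₃ = central angle PM-84→MON6 = 0.635546 rad  (haversine)
θ₁₃ = bearing PM-84→MON6 = 355.285°,  θ₁₂ = bearing PM-84→MAG-77 = 352.271°
dₓₜ = R·arcsin(sin δ₁₃ · sin(θ₁₃ − θ₁₂)) = 6370·arcsin(0.59362·sin(3.014°)) = 198.828 km
|dₓₜ| = 198.828 km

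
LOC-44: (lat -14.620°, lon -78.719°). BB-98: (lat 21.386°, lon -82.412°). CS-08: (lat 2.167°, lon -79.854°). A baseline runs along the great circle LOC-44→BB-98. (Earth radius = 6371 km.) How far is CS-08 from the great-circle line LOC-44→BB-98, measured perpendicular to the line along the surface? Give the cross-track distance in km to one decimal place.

61.4 km

δ₁₃ = central angle LOC-44→CS-08 = 0.293645 rad  (haversine)
θ₁₃ = bearing LOC-44→CS-08 = 356.079°,  θ₁₂ = bearing LOC-44→BB-98 = 354.170°
dₓₜ = R·arcsin(sin δ₁₃ · sin(θ₁₃ − θ₁₂)) = 6371·arcsin(0.28944·sin(1.909°)) = 61.421 km
|dₓₜ| = 61.421 km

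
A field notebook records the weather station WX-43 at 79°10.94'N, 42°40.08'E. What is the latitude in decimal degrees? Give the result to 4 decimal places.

79° + 10.94′/60 = 79 + 0.18233 = 79.1823°

79.1823°N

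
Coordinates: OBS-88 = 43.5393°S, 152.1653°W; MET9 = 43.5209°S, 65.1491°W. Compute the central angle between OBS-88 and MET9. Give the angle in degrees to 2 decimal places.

59.89°

Δφ = 0.0184°,  Δλ = 87.0162°
a = sin²(Δφ/2) + cos φ₁ cos φ₂ sin²(Δλ/2) = 0.249141
c = 2·arcsin(√a) = 1.045212 rad = 59.8863°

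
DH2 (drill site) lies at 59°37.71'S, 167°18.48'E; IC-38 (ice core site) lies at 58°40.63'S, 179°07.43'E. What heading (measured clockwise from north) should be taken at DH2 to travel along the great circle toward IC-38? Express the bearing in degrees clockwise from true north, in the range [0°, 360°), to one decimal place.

DH2: φ = -59.62850°, λ = +167.30800°
IC-38: φ = -58.67717°, λ = +179.12383°
Δλ = 11.8158°
y = sin Δλ · cos φ₂ = 0.106450
x = cos φ₁ sin φ₂ − sin φ₁ cos φ₂ cos Δλ = 0.007099
θ = atan2(y, x) = 86.1844° → 86.1844° (mod 360°)

86.2°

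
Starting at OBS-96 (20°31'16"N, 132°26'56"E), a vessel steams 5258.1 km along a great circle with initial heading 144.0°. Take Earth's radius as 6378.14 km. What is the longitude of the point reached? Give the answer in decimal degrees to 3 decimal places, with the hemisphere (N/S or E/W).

OBS-96: φ = +20.52111°, λ = +132.44889°
δ = d/R = 5258.1/6378.14 = 0.824394 rad
φ₂ = arcsin(sin φ₁ cos δ + cos φ₁ sin δ cos θ)
   = arcsin(0.35055·0.67900 + 0.93654·0.73414·-0.80902) = -18.55496°
λ₂ = λ₁ + atan2(sin θ sin δ cos φ₁, cos δ − sin φ₁ sin φ₂) = 159.52509°

159.525°E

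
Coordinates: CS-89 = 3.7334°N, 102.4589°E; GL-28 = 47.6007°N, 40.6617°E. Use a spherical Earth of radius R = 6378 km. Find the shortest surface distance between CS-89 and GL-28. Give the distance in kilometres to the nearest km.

7628 km

Δφ = 43.8673°,  Δλ = -61.7972°
a = sin²(Δφ/2) + cos φ₁ cos φ₂ sin²(Δλ/2) = 0.316963
c = 2·arcsin(√a) = 1.196009 rad = 68.5262°
d = R·c = 6378 × 1.196009 = 7628.1 km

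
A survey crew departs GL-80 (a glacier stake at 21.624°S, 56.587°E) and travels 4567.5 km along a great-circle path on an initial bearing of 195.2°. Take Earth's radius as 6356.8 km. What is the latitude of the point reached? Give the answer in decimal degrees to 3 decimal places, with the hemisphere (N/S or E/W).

60.221°S

δ = d/R = 4567.5/6356.8 = 0.718522 rad
φ₂ = arcsin(sin φ₁ cos δ + cos φ₁ sin δ cos θ)
   = arcsin(-0.36851·0.75278 + 0.92962·0.65827·-0.96502) = -60.22091°
λ₂ = λ₁ + atan2(sin θ sin δ cos φ₁, cos δ − sin φ₁ sin φ₂) = 36.25208°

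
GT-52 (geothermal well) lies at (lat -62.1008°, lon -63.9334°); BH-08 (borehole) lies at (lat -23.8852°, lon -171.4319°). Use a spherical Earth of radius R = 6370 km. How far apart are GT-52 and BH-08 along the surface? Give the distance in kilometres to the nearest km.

8533 km

Δφ = 38.2156°,  Δλ = -107.4985°
a = sin²(Δφ/2) + cos φ₁ cos φ₂ sin²(Δλ/2) = 0.385400
c = 2·arcsin(√a) = 1.339541 rad = 76.7501°
d = R·c = 6370 × 1.339541 = 8532.9 km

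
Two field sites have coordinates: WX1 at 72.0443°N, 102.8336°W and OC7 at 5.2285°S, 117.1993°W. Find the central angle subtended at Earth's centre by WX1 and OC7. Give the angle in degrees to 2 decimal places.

77.84°

Δφ = -77.2728°,  Δλ = -14.3657°
a = sin²(Δφ/2) + cos φ₁ cos φ₂ sin²(Δλ/2) = 0.394645
c = 2·arcsin(√a) = 1.358495 rad = 77.8360°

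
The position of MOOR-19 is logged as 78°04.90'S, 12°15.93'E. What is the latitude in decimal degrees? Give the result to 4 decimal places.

78.0817°S

78° + 4.90′/60 = 78 + 0.08167 = 78.0817°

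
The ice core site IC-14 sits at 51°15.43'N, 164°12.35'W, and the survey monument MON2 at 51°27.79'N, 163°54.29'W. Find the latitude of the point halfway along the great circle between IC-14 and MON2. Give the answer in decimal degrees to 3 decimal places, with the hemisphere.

51.360°N

IC-14: φ = +51.25717°, λ = -164.20583°
MON2: φ = +51.46317°, λ = -163.90483°
Bx = cos φ₂ cos Δλ = 0.623009,  By = cos φ₂ sin Δλ = 0.003273
φₘ = atan2(sin φ₁ + sin φ₂, √((cos φ₁ + Bx)² + By²)) = 51.36026°
λₘ = λ₁ + atan2(By, cos φ₁ + Bx) = -164.05567°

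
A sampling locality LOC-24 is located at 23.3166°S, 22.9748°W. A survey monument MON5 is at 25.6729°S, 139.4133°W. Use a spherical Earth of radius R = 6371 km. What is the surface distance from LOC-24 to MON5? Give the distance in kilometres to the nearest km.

Δφ = -2.3563°,  Δλ = -116.4385°
a = sin²(Δφ/2) + cos φ₁ cos φ₂ sin²(Δλ/2) = 0.598517
c = 2·arcsin(√a) = 1.769127 rad = 101.3635°
d = R·c = 6371 × 1.769127 = 11271.1 km

11271 km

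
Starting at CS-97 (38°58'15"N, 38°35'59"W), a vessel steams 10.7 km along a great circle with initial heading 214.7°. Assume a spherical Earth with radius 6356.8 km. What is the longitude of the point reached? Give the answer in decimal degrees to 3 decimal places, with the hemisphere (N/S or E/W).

38.670°W

CS-97: φ = +38.97083°, λ = -38.59972°
δ = d/R = 10.7/6356.8 = 0.001683 rad
φ₂ = arcsin(sin φ₁ cos δ + cos φ₁ sin δ cos θ)
   = arcsin(0.62892·1.00000 + 0.77747·0.00168·-0.82214) = 38.89152°
λ₂ = λ₁ + atan2(sin θ sin δ cos φ₁, cos δ − sin φ₁ sin φ₂) = -38.67026°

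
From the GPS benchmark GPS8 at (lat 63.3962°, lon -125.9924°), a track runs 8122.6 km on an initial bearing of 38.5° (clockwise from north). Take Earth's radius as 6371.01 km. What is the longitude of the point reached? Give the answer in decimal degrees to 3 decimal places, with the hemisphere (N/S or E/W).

δ = d/R = 8122.6/6371.01 = 1.274931 rad
φ₂ = arcsin(sin φ₁ cos δ + cos φ₁ sin δ cos θ)
   = arcsin(0.89412·0.29157 + 0.44782·0.95655·0.78261) = 36.57940°
λ₂ = λ₁ + atan2(sin θ sin δ cos φ₁, cos δ − sin φ₁ sin φ₂) = 6.14628°

6.146°E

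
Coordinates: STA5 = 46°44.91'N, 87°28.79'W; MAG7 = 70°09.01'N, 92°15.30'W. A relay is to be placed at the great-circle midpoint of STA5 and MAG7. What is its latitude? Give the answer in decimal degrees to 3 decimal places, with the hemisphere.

58.469°N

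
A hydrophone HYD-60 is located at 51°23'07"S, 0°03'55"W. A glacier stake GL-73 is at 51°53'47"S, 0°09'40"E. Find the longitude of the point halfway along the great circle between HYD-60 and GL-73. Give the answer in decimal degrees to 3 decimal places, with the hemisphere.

HYD-60: φ = -51.38528°, λ = -0.06528°
GL-73: φ = -51.89639°, λ = +0.16111°
Bx = cos φ₂ cos Δλ = 0.617081,  By = cos φ₂ sin Δλ = 0.002438
φₘ = atan2(sin φ₁ + sin φ₂, √((cos φ₁ + Bx)² + By²)) = -51.64089°
λₘ = λ₁ + atan2(By, cos φ₁ + Bx) = 0.04728°

0.047°E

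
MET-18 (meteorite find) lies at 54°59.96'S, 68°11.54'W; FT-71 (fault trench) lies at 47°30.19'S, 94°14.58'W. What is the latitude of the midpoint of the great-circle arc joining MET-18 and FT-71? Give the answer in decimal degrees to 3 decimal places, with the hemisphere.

51.973°S

MET-18: φ = -54.99933°, λ = -68.19233°
FT-71: φ = -47.50317°, λ = -94.24300°
Bx = cos φ₂ cos Δλ = 0.606918,  By = cos φ₂ sin Δλ = -0.296678
φₘ = atan2(sin φ₁ + sin φ₂, √((cos φ₁ + Bx)² + By²)) = -51.97320°
λₘ = λ₁ + atan2(By, cos φ₁ + Bx) = -82.29946°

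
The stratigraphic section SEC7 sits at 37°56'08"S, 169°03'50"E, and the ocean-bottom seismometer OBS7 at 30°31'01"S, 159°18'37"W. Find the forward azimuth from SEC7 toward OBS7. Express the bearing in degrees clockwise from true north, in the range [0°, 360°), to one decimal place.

83.6°

SEC7: φ = -37.93556°, λ = +169.06389°
OBS7: φ = -30.51694°, λ = -159.31028°
Δλ = 31.6258°
y = sin Δλ · cos φ₂ = 0.451734
x = cos φ₁ sin φ₂ − sin φ₁ cos φ₂ cos Δλ = 0.050465
θ = atan2(y, x) = 83.6257° → 83.6257° (mod 360°)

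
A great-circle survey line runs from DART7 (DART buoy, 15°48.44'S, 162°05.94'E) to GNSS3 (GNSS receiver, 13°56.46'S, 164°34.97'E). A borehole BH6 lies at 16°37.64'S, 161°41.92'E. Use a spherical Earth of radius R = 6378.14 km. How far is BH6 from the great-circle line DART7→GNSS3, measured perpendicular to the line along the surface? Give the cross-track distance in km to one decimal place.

DART7: φ = -15.80733°, λ = +162.09900°
GNSS3: φ = -13.94100°, λ = +164.58283°
BH6: φ = -16.62733°, λ = +161.69867°
δ₁₃ = central angle DART7→BH6 = 0.015806 rad  (haversine)
θ₁₃ = bearing DART7→BH6 = 205.061°,  θ₁₂ = bearing DART7→GNSS3 = 52.461°
dₓₜ = R·arcsin(sin δ₁₃ · sin(θ₁₃ − θ₁₂)) = 6378.14·arcsin(0.01581·sin(152.599°)) = 46.394 km
|dₓₜ| = 46.394 km

46.4 km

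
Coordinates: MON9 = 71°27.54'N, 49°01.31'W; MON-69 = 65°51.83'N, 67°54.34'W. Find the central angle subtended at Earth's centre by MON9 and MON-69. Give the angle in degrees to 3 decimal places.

MON9: φ = +71.45900°, λ = -49.02183°
MON-69: φ = +65.86383°, λ = -67.90567°
Δφ = -5.5952°,  Δλ = -18.8838°
a = sin²(Δφ/2) + cos φ₁ cos φ₂ sin²(Δλ/2) = 0.005881
c = 2·arcsin(√a) = 0.153531 rad = 8.7967°

8.797°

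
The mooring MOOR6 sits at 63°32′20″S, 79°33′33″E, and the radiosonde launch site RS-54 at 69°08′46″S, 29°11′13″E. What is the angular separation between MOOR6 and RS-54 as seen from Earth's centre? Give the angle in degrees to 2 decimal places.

20.32°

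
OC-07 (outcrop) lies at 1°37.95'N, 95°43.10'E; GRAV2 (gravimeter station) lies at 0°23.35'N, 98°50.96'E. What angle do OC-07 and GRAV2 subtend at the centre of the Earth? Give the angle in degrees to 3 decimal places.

3.368°

OC-07: φ = +1.63250°, λ = +95.71833°
GRAV2: φ = +0.38917°, λ = +98.84933°
Δφ = -1.2433°,  Δλ = 3.1310°
a = sin²(Δφ/2) + cos φ₁ cos φ₂ sin²(Δλ/2) = 0.000864
c = 2·arcsin(√a) = 0.058788 rad = 3.3683°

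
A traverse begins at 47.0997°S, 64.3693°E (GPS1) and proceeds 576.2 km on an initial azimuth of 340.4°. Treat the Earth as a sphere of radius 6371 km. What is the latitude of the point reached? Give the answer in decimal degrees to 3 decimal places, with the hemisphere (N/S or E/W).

δ = d/R = 576.2/6371 = 0.090441 rad
φ₂ = arcsin(sin φ₁ cos δ + cos φ₁ sin δ cos θ)
   = arcsin(-0.73254·0.99591 + 0.68072·0.09032·0.94206) = -42.19271°
λ₂ = λ₁ + atan2(sin θ sin δ cos φ₁, cos δ − sin φ₁ sin φ₂) = 62.02565°

42.193°S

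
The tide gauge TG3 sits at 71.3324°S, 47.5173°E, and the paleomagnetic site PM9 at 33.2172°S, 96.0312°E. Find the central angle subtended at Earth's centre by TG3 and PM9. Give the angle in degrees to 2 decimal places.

45.86°

Δφ = 38.1152°,  Δλ = 48.5139°
a = sin²(Δφ/2) + cos φ₁ cos φ₂ sin²(Δλ/2) = 0.151810
c = 2·arcsin(√a) = 0.800455 rad = 45.8627°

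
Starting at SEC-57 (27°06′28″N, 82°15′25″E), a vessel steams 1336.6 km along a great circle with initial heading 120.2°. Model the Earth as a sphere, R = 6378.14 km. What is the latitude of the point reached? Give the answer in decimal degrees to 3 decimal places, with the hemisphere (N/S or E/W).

SEC-57: φ = +27.10778°, λ = +82.25694°
δ = d/R = 1336.6/6378.14 = 0.209560 rad
φ₂ = arcsin(sin φ₁ cos δ + cos φ₁ sin δ cos θ)
   = arcsin(0.45567·0.97812 + 0.89015·0.20803·-0.50302) = 20.64331°
λ₂ = λ₁ + atan2(sin θ sin δ cos φ₁, cos δ − sin φ₁ sin φ₂) = 93.33408°

20.643°N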